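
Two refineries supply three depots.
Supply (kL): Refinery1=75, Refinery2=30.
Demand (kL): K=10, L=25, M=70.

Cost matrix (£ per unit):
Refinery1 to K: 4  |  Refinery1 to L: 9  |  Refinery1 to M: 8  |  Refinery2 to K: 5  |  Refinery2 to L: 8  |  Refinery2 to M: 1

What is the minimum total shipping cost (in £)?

615

One minimum-cost allocation:
  Refinery1 to K: 10 kL
  Refinery1 to L: 25 kL
  Refinery1 to M: 40 kL
  Refinery2 to M: 30 kL
Total cost = £615.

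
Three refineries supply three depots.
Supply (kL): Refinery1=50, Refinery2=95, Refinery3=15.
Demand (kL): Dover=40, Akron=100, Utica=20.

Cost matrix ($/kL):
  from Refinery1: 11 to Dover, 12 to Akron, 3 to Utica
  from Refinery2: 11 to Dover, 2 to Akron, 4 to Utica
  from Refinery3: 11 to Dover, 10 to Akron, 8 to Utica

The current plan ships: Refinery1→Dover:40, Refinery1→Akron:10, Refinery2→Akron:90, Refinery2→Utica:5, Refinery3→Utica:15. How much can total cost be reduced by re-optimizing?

Current plan cost = 40·11 + 10·12 + 90·2 + 5·4 + 15·8 = $880.
Optimal plan:
  Refinery1->Dover: 30 × $11 = $330
  Refinery1->Utica: 20 × $3 = $60
  Refinery2->Akron: 95 × $2 = $190
  Refinery3->Dover: 10 × $11 = $110
  Refinery3->Akron: 5 × $10 = $50
Optimal cost = $740.
Saving = 880 − 740 = $140.

140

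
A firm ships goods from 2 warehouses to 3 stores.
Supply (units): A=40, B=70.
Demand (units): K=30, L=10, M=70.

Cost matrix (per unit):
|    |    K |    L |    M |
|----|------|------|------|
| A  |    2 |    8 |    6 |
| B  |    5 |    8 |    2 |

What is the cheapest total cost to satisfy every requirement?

One minimum-cost allocation:
  A–K: 30 × 2 = 60
  A–L: 10 × 8 = 80
  B–M: 70 × 2 = 140
Total = 60 + 80 + 140 = 280.
(Supply check: A ships 40; B ships 70.)

280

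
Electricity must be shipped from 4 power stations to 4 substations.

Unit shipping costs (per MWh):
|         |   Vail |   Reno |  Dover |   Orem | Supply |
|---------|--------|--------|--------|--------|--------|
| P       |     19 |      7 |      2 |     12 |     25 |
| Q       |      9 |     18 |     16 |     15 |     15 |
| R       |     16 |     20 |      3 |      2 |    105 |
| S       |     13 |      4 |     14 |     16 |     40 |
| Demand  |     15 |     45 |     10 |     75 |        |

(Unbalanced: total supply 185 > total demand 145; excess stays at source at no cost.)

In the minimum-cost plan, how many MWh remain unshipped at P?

Minimum-cost shipments:
  P→Reno: 5 × 7 = 35
  P→Dover: 10 × 2 = 20
  Q→Vail: 15 × 9 = 135
  R→Orem: 75 × 2 = 150
  S→Reno: 40 × 4 = 160
Total cost = 500.
P ships 15 of its 25, leaving 10.

10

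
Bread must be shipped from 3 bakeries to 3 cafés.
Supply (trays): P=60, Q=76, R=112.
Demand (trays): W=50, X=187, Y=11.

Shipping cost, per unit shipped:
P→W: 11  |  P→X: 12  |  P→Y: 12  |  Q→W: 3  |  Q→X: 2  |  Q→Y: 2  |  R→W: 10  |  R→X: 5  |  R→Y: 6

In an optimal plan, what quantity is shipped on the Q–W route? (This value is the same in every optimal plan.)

Optimal shipments:
  P->W: 50 × 11 = 550
  P->X: 10 × 12 = 120
  Q->X: 65 × 2 = 130
  Q->Y: 11 × 2 = 22
  R->X: 112 × 5 = 560
Total cost = 1382.
The route Q→W is not used.

0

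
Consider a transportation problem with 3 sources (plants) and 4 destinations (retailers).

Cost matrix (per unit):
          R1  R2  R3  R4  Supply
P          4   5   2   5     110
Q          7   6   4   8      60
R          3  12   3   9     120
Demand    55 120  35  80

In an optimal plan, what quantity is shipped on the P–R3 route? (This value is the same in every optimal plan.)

0

Optimal shipments:
  P->R2: 60 × 5 = 300
  P->R4: 50 × 5 = 250
  Q->R2: 60 × 6 = 360
  R->R1: 55 × 3 = 165
  R->R3: 35 × 3 = 105
  R->R4: 30 × 9 = 270
Total cost = 1450.
The route P→R3 is not used.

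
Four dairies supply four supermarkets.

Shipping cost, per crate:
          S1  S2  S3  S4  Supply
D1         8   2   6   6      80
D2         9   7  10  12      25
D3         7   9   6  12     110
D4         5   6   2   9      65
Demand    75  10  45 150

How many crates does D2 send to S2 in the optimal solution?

10

Solving gives:
  D1->S4: 80 crates
  D2->S2: 10 crates
  D2->S4: 15 crates
  D3->S1: 75 crates
  D3->S4: 35 crates
  D4->S3: 45 crates
  D4->S4: 20 crates
Total cost = 1945.
So D2→S2 carries 10 crates.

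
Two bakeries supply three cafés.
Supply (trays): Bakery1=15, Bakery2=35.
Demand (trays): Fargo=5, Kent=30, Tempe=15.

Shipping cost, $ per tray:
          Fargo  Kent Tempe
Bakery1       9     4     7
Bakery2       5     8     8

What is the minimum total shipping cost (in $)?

325

Optimal allocation:
  Bakery1→Kent: 15 × $4 = $60
  Bakery2→Fargo: 5 × $5 = $25
  Bakery2→Kent: 15 × $8 = $120
  Bakery2→Tempe: 15 × $8 = $120
Total = 60 + 25 + 120 + 120 = $325.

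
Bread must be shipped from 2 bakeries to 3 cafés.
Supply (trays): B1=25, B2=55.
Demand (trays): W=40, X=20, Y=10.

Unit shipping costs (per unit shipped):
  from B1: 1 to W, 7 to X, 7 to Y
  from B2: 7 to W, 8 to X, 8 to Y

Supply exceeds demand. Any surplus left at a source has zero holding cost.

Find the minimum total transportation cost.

370

An optimal shipping plan:
  B1→W: 25 × 1 = 25
  B2→W: 15 × 7 = 105
  B2→X: 20 × 8 = 160
  B2→Y: 10 × 8 = 80
Total = 25 + 105 + 160 + 80 = 370.
(Supply check: B1 ships 25; B2 ships 45.)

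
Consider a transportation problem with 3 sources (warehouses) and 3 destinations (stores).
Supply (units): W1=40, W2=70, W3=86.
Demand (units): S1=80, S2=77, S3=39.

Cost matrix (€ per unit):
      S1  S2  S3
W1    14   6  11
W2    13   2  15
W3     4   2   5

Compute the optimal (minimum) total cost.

895

Optimal allocation:
  W1 to S2: 7 × €6 = €42
  W1 to S3: 33 × €11 = €363
  W2 to S2: 70 × €2 = €140
  W3 to S1: 80 × €4 = €320
  W3 to S3: 6 × €5 = €30
Total = 42 + 363 + 140 + 320 + 30 = €895.
(Supply check: W1 ships 40; W2 ships 70; W3 ships 86.)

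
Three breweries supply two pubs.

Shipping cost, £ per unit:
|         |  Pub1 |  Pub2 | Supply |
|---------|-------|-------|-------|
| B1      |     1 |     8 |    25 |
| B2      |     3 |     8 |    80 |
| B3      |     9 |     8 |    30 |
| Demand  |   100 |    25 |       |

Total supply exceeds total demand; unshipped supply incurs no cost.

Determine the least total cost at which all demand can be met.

450

Optimal allocation:
  B1 to Pub1: 25 kegs
  B2 to Pub1: 75 kegs
  B3 to Pub2: 25 kegs
Total cost = £450.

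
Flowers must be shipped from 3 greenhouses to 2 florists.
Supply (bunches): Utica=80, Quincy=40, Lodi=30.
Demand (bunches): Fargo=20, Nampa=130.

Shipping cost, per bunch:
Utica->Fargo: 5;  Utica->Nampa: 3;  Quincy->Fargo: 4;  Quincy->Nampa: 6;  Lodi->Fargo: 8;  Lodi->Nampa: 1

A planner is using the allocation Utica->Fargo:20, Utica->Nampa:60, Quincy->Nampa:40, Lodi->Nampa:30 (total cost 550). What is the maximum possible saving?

80

Current plan cost = 20·5 + 60·3 + 40·6 + 30·1 = 550.
Optimal plan:
  Utica to Nampa: 80 × 3 = 240
  Quincy to Fargo: 20 × 4 = 80
  Quincy to Nampa: 20 × 6 = 120
  Lodi to Nampa: 30 × 1 = 30
Optimal cost = 470.
Saving = 550 − 470 = 80.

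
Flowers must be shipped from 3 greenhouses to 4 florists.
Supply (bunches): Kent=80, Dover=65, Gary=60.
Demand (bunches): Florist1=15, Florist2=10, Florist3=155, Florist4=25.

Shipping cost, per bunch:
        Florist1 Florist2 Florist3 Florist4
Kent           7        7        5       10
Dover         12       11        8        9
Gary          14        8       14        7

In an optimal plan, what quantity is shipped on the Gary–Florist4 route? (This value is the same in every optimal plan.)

Solving gives:
  Kent→Florist3: 80 × 5 = 400
  Dover→Florist3: 65 × 8 = 520
  Gary→Florist1: 15 × 14 = 210
  Gary→Florist2: 10 × 8 = 80
  Gary→Florist3: 10 × 14 = 140
  Gary→Florist4: 25 × 7 = 175
Total cost = 1525.
So Gary→Florist4 carries 25 bunches.

25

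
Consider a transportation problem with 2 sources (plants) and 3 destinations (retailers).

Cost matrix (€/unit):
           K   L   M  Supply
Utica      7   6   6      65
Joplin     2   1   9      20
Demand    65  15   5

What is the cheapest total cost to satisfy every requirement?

A cheapest plan:
  Utica->K: 45 units
  Utica->L: 15 units
  Utica->M: 5 units
  Joplin->K: 20 units
Total cost = €475.
(Supply check: Utica ships 65; Joplin ships 20.)

475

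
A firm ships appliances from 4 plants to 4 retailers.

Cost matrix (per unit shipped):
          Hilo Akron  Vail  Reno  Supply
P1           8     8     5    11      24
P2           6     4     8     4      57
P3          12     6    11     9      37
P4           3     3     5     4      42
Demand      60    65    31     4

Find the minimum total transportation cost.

760

A cheapest plan:
  P1–Vail: 24 units
  P2–Hilo: 25 units
  P2–Akron: 28 units
  P2–Reno: 4 units
  P3–Akron: 37 units
  P4–Hilo: 35 units
  P4–Vail: 7 units
Total cost = 760.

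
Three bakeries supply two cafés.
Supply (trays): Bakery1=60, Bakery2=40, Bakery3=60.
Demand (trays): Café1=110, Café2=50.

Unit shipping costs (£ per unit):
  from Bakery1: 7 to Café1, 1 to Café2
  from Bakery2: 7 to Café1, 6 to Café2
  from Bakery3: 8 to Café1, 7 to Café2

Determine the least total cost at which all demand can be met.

A cheapest plan:
  Bakery1 to Café1: 10 × £7 = £70
  Bakery1 to Café2: 50 × £1 = £50
  Bakery2 to Café1: 40 × £7 = £280
  Bakery3 to Café1: 60 × £8 = £480
Total = 70 + 50 + 280 + 480 = £880.
(Supply check: Bakery1 ships 60; Bakery2 ships 40; Bakery3 ships 60.)

880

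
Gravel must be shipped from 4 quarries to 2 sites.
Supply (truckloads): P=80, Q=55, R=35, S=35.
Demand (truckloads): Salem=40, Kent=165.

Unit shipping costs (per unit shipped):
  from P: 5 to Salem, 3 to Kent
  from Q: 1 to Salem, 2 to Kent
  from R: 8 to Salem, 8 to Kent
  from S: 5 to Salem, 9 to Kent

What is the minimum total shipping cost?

800

A cheapest plan:
  P→Kent: 80 × 3 = 240
  Q→Salem: 5 × 1 = 5
  Q→Kent: 50 × 2 = 100
  R→Kent: 35 × 8 = 280
  S→Salem: 35 × 5 = 175
Total = 240 + 5 + 100 + 280 + 175 = 800.
(Supply check: P ships 80; Q ships 55; R ships 35; S ships 35.)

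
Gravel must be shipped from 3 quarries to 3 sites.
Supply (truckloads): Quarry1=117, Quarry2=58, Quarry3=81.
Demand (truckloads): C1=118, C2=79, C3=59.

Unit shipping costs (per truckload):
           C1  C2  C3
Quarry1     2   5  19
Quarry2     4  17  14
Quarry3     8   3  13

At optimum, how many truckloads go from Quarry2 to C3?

The minimum-cost plan:
  Quarry1 to C1: 117 × 2 = 234
  Quarry2 to C1: 1 × 4 = 4
  Quarry2 to C3: 57 × 14 = 798
  Quarry3 to C2: 79 × 3 = 237
  Quarry3 to C3: 2 × 13 = 26
Total cost = 1299.
So Quarry2→C3 carries 57 truckloads.

57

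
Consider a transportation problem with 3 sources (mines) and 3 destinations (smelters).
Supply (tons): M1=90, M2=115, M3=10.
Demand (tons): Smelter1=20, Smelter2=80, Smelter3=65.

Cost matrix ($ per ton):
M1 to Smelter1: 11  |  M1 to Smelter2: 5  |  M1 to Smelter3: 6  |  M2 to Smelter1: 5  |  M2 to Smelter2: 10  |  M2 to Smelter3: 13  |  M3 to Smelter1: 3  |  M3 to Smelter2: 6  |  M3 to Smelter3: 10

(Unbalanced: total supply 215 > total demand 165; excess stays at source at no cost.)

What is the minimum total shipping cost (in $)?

1125

Optimal allocation:
  M1 to Smelter2: 25 × $5 = $125
  M1 to Smelter3: 65 × $6 = $390
  M2 to Smelter1: 20 × $5 = $100
  M2 to Smelter2: 45 × $10 = $450
  M3 to Smelter2: 10 × $6 = $60
Total = 125 + 390 + 100 + 450 + 60 = $1125.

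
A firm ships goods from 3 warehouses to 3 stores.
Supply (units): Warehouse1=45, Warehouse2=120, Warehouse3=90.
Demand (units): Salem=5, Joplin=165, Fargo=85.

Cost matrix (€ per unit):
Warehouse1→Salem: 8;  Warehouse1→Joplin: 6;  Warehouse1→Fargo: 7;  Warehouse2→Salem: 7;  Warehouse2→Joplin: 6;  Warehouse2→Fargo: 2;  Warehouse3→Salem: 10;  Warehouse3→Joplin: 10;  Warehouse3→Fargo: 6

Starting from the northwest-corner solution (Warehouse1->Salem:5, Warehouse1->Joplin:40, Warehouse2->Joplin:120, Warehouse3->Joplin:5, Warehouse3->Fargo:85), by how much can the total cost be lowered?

Current plan cost = 5·8 + 40·6 + 120·6 + 5·10 + 85·6 = €1560.
Optimal plan:
  Warehouse1–Joplin: 45 × €6 = €270
  Warehouse2–Joplin: 35 × €6 = €210
  Warehouse2–Fargo: 85 × €2 = €170
  Warehouse3–Salem: 5 × €10 = €50
  Warehouse3–Joplin: 85 × €10 = €850
Optimal cost = €1550.
Saving = 1560 − 1550 = €10.

10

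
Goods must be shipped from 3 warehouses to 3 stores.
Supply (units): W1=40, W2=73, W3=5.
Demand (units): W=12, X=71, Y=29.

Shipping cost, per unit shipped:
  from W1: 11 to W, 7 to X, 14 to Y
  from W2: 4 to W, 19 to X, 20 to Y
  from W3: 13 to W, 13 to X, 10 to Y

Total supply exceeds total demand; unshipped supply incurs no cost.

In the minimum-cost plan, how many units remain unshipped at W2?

Minimum-cost shipments:
  W1→X: 40 × 7 = 280
  W2→W: 12 × 4 = 48
  W2→X: 31 × 19 = 589
  W2→Y: 24 × 20 = 480
  W3→Y: 5 × 10 = 50
Total cost = 1447.
W2 ships 67 of its 73, leaving 6.

6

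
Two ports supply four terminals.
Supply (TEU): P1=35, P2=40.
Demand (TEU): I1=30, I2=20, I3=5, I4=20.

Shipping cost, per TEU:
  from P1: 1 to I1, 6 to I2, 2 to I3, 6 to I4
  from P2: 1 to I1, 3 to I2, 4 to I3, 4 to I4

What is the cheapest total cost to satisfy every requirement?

A cheapest plan:
  P1 to I1: 30 × 1 = 30
  P1 to I3: 5 × 2 = 10
  P2 to I2: 20 × 3 = 60
  P2 to I4: 20 × 4 = 80
Total = 30 + 10 + 60 + 80 = 180.

180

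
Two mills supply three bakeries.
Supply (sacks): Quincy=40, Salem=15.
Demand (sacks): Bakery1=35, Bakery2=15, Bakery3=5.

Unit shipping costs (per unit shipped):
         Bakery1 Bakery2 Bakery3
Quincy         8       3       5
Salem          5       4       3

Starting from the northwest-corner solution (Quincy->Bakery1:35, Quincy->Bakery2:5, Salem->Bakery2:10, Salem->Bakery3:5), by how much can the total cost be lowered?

45

Current plan cost = 35·8 + 5·3 + 10·4 + 5·3 = 350.
Optimal plan:
  Quincy->Bakery1: 20 × 8 = 160
  Quincy->Bakery2: 15 × 3 = 45
  Quincy->Bakery3: 5 × 5 = 25
  Salem->Bakery1: 15 × 5 = 75
Optimal cost = 305.
Saving = 350 − 305 = 45.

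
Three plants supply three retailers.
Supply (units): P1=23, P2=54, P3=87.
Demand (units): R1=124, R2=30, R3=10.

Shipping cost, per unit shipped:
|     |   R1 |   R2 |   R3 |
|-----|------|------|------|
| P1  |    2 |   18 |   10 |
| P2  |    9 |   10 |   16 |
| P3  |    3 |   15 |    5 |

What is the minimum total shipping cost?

843

A cheapest plan:
  P1→R1: 23 units
  P2→R1: 24 units
  P2→R2: 30 units
  P3→R1: 77 units
  P3→R3: 10 units
Total cost = 843.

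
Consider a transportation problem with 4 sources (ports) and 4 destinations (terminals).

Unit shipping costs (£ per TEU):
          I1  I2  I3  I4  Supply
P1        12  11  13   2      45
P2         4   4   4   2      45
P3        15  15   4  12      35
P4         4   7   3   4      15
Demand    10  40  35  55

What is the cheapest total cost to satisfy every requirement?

A cheapest plan:
  P1→I4: 45 TEU
  P2→I2: 40 TEU
  P2→I4: 5 TEU
  P3→I3: 35 TEU
  P4→I1: 10 TEU
  P4→I4: 5 TEU
Total cost = £460.
(Supply check: P1 ships 45; P2 ships 45; P3 ships 35; P4 ships 15.)

460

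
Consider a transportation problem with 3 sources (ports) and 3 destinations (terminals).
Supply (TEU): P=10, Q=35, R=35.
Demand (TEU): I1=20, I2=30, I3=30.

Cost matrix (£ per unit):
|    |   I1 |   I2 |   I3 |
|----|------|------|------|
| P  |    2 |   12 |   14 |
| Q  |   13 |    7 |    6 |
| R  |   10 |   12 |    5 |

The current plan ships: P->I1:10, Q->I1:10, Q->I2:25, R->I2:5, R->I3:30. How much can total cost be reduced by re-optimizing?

50

Current plan cost = 10·2 + 10·13 + 25·7 + 5·12 + 30·5 = £535.
Optimal plan:
  P–I1: 10 TEU
  Q–I2: 30 TEU
  Q–I3: 5 TEU
  R–I1: 10 TEU
  R–I3: 25 TEU
Optimal cost = £485.
Saving = 535 − 485 = £50.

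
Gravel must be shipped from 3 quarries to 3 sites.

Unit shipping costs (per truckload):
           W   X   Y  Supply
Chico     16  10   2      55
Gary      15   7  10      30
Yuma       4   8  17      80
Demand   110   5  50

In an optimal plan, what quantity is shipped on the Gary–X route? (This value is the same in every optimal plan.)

5

The minimum-cost plan:
  Chico→W: 5 × 16 = 80
  Chico→Y: 50 × 2 = 100
  Gary→W: 25 × 15 = 375
  Gary→X: 5 × 7 = 35
  Yuma→W: 80 × 4 = 320
Total cost = 910.
So Gary→X carries 5 truckloads.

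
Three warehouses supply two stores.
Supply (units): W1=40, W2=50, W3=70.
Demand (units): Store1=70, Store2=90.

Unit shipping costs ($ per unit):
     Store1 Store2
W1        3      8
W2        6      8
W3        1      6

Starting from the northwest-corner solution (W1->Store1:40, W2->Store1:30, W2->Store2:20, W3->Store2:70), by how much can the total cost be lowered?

Current plan cost = 40·3 + 30·6 + 20·8 + 70·6 = $880.
Optimal plan:
  W1->Store1: 40 × $3 = $120
  W2->Store2: 50 × $8 = $400
  W3->Store1: 30 × $1 = $30
  W3->Store2: 40 × $6 = $240
Optimal cost = $790.
Saving = 880 − 790 = $90.

90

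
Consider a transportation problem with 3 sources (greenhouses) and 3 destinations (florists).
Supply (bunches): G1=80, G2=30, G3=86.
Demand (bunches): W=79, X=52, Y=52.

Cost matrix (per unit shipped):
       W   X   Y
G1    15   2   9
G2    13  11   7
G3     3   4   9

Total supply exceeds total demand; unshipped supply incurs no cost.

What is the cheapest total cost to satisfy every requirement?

Optimal allocation:
  G1 to X: 52 × 2 = 104
  G1 to Y: 15 × 9 = 135
  G2 to Y: 30 × 7 = 210
  G3 to W: 79 × 3 = 237
  G3 to Y: 7 × 9 = 63
Total = 104 + 135 + 210 + 237 + 63 = 749.

749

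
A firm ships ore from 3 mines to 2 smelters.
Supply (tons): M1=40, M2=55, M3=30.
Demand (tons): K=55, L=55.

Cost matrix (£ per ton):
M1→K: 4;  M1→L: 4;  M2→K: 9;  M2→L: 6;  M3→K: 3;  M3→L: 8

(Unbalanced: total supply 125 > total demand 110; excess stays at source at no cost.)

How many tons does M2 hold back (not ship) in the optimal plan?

Minimum-cost shipments:
  M1→K: 25 × £4 = £100
  M1→L: 15 × £4 = £60
  M2→L: 40 × £6 = £240
  M3→K: 30 × £3 = £90
Total cost = £490.
M2 ships 40 of its 55, leaving 15.

15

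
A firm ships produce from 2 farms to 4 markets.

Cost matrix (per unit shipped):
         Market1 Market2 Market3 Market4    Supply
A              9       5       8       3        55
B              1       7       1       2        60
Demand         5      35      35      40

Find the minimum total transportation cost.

An optimal shipping plan:
  A->Market2: 35 × 5 = 175
  A->Market4: 20 × 3 = 60
  B->Market1: 5 × 1 = 5
  B->Market3: 35 × 1 = 35
  B->Market4: 20 × 2 = 40
Total = 175 + 60 + 5 + 35 + 40 = 315.
(Supply check: A ships 55; B ships 60.)

315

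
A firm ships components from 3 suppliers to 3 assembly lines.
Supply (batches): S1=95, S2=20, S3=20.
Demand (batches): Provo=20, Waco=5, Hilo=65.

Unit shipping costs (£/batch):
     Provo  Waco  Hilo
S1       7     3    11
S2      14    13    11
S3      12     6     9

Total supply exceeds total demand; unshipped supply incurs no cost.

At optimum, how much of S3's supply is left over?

0

Minimum-cost shipments:
  S1 to Provo: 20 × £7 = £140
  S1 to Waco: 5 × £3 = £15
  S1 to Hilo: 25 × £11 = £275
  S2 to Hilo: 20 × £11 = £220
  S3 to Hilo: 20 × £9 = £180
Total cost = £830.
S3 ships 20 of its 20, leaving 0.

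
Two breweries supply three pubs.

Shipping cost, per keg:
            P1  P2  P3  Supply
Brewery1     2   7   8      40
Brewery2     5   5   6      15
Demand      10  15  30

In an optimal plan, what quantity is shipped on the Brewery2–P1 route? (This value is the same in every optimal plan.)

0

Optimal shipments:
  Brewery1–P1: 10 × 2 = 20
  Brewery1–P2: 15 × 7 = 105
  Brewery1–P3: 15 × 8 = 120
  Brewery2–P3: 15 × 6 = 90
Total cost = 335.
The route Brewery2→P1 is not used.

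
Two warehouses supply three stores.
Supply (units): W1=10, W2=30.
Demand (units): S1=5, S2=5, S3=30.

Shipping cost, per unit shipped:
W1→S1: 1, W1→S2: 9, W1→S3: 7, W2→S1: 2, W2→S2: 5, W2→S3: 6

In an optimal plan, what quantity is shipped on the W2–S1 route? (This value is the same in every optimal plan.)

Optimal shipments:
  W1→S1: 5 × 1 = 5
  W1→S3: 5 × 7 = 35
  W2→S2: 5 × 5 = 25
  W2→S3: 25 × 6 = 150
Total cost = 215.
The route W2→S1 is not used.

0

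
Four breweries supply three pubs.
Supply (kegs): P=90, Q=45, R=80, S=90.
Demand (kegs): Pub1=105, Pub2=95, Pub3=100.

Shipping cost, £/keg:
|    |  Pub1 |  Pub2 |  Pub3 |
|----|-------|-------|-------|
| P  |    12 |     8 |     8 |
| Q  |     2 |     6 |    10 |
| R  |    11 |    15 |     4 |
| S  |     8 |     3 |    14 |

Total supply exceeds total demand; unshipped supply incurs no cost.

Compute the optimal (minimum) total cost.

An optimal shipping plan:
  P→Pub1: 60 × £12 = £720
  P→Pub2: 5 × £8 = £40
  P→Pub3: 20 × £8 = £160
  Q→Pub1: 45 × £2 = £90
  R→Pub3: 80 × £4 = £320
  S→Pub2: 90 × £3 = £270
Total = 720 + 40 + 160 + 90 + 320 + 270 = £1600.

1600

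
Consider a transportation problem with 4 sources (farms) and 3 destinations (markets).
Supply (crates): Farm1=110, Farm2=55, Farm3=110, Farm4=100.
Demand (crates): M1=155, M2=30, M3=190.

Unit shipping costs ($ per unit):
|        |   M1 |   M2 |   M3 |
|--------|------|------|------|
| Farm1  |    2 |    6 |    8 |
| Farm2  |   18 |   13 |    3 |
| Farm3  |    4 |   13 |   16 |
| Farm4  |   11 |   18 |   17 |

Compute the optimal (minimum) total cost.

Optimal allocation:
  Farm1→M1: 45 × $2 = $90
  Farm1→M2: 30 × $6 = $180
  Farm1→M3: 35 × $8 = $280
  Farm2→M3: 55 × $3 = $165
  Farm3→M1: 110 × $4 = $440
  Farm4→M3: 100 × $17 = $1700
Total = 90 + 180 + 280 + 165 + 440 + 1700 = $2855.
(Supply check: Farm1 ships 110; Farm2 ships 55; Farm3 ships 110; Farm4 ships 100.)

2855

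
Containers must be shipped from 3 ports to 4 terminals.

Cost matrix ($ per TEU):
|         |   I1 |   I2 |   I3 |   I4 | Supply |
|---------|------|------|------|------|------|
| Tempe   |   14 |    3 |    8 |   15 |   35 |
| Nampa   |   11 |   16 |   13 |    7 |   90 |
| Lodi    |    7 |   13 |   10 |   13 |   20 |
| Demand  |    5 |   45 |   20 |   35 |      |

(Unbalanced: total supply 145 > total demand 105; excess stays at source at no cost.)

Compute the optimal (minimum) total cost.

One minimum-cost allocation:
  Tempe–I2: 35 TEU
  Nampa–I2: 10 TEU
  Nampa–I3: 5 TEU
  Nampa–I4: 35 TEU
  Lodi–I1: 5 TEU
  Lodi–I3: 15 TEU
Total cost = $760.

760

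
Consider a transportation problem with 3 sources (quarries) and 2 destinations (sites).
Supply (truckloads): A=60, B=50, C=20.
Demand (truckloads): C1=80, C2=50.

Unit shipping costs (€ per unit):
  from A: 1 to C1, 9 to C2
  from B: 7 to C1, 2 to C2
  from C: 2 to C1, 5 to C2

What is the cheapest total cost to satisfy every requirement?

An optimal shipping plan:
  A→C1: 60 × €1 = €60
  B→C2: 50 × €2 = €100
  C→C1: 20 × €2 = €40
Total = 60 + 100 + 40 = €200.

200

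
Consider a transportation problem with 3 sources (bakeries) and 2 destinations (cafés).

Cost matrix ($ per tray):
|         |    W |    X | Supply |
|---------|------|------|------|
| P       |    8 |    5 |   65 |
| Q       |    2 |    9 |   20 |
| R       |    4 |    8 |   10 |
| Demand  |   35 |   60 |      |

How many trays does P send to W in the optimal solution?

5

The minimum-cost plan:
  P->W: 5 × $8 = $40
  P->X: 60 × $5 = $300
  Q->W: 20 × $2 = $40
  R->W: 10 × $4 = $40
Total cost = $420.
So P→W carries 5 trays.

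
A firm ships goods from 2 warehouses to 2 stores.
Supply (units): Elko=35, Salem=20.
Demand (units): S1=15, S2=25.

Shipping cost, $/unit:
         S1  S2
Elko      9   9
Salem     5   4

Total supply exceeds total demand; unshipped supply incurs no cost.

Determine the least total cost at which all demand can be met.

One minimum-cost allocation:
  Elko to S1: 15 × $9 = $135
  Elko to S2: 5 × $9 = $45
  Salem to S2: 20 × $4 = $80
Total = 135 + 45 + 80 = $260.

260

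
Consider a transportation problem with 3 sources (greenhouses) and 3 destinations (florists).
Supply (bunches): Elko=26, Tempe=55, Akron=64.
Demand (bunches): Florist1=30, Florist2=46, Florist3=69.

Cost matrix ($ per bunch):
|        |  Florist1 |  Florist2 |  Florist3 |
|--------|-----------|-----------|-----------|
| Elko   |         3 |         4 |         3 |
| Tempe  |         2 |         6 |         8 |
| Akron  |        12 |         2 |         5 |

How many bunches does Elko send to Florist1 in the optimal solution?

Solving gives:
  Elko→Florist3: 26 × $3 = $78
  Tempe→Florist1: 30 × $2 = $60
  Tempe→Florist3: 25 × $8 = $200
  Akron→Florist2: 46 × $2 = $92
  Akron→Florist3: 18 × $5 = $90
Total cost = $520.
The route Elko→Florist1 is not used.

0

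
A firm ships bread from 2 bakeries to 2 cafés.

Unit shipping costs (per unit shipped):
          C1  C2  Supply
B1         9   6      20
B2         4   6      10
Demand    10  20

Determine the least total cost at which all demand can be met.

160

One minimum-cost allocation:
  B1->C2: 20 trays
  B2->C1: 10 trays
Total cost = 160.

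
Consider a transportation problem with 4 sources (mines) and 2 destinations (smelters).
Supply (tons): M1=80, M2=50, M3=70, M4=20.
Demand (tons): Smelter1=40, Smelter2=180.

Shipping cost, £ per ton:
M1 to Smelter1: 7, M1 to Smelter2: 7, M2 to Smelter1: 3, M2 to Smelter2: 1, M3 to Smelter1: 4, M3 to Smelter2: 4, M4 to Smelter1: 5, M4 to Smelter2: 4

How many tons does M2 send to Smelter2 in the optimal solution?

50

The minimum-cost plan:
  M1->Smelter1: 40 tons
  M1->Smelter2: 40 tons
  M2->Smelter2: 50 tons
  M3->Smelter2: 70 tons
  M4->Smelter2: 20 tons
Total cost = £970.
So M2→Smelter2 carries 50 tons.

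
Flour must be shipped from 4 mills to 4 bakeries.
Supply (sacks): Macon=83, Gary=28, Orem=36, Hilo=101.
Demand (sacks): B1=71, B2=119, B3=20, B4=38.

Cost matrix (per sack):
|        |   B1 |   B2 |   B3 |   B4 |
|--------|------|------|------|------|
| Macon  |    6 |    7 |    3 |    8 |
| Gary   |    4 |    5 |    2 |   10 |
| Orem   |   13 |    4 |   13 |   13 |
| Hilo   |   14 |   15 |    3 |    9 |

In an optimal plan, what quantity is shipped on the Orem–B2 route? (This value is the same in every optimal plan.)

36

Solving gives:
  Macon to B2: 83 × 7 = 581
  Gary to B1: 28 × 4 = 112
  Orem to B2: 36 × 4 = 144
  Hilo to B1: 43 × 14 = 602
  Hilo to B3: 20 × 3 = 60
  Hilo to B4: 38 × 9 = 342
Total cost = 1841.
So Orem→B2 carries 36 sacks.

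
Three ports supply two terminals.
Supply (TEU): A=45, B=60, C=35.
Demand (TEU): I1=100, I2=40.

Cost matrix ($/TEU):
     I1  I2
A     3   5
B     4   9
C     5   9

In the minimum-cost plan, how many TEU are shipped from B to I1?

Solving gives:
  A->I1: 5 × $3 = $15
  A->I2: 40 × $5 = $200
  B->I1: 60 × $4 = $240
  C->I1: 35 × $5 = $175
Total cost = $630.
So B→I1 carries 60 TEU.

60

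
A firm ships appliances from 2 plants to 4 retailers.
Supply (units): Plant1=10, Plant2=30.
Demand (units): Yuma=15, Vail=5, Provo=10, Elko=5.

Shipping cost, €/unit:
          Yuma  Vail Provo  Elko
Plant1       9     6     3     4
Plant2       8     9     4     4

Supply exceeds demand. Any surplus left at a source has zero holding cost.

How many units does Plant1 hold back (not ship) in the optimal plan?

0

An optimal plan:
  Plant1→Vail: 5 × €6 = €30
  Plant1→Provo: 5 × €3 = €15
  Plant2→Yuma: 15 × €8 = €120
  Plant2→Provo: 5 × €4 = €20
  Plant2→Elko: 5 × €4 = €20
Total cost = €205.
Plant1 ships 10 of its 10, leaving 0.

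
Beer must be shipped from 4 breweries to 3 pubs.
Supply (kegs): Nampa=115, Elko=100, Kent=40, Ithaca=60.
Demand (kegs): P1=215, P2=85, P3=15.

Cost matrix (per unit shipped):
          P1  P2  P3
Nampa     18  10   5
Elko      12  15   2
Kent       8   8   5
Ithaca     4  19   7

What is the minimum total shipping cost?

One minimum-cost allocation:
  Nampa→P1: 15 × 18 = 270
  Nampa→P2: 85 × 10 = 850
  Nampa→P3: 15 × 5 = 75
  Elko→P1: 100 × 12 = 1200
  Kent→P1: 40 × 8 = 320
  Ithaca→P1: 60 × 4 = 240
Total = 270 + 850 + 75 + 1200 + 320 + 240 = 2955.
(Supply check: Nampa ships 115; Elko ships 100; Kent ships 40; Ithaca ships 60.)

2955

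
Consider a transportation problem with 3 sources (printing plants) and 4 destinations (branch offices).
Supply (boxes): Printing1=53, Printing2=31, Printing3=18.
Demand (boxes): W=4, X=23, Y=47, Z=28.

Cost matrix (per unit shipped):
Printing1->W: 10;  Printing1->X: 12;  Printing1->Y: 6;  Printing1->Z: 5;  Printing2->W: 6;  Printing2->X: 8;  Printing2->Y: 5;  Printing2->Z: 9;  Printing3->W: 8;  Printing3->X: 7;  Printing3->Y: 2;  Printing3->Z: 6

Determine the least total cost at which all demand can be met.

Optimal allocation:
  Printing1->Y: 25 boxes
  Printing1->Z: 28 boxes
  Printing2->W: 4 boxes
  Printing2->X: 23 boxes
  Printing2->Y: 4 boxes
  Printing3->Y: 18 boxes
Total cost = 554.

554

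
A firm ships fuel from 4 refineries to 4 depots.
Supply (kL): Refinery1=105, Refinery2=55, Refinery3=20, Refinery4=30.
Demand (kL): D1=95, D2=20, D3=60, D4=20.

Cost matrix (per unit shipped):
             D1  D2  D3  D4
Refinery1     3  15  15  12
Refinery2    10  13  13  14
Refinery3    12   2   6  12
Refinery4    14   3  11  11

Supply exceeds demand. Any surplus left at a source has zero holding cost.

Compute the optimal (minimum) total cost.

1215

Optimal allocation:
  Refinery1 to D1: 95 × 3 = 285
  Refinery1 to D4: 10 × 12 = 120
  Refinery2 to D3: 40 × 13 = 520
  Refinery3 to D3: 20 × 6 = 120
  Refinery4 to D2: 20 × 3 = 60
  Refinery4 to D4: 10 × 11 = 110
Total = 285 + 120 + 520 + 120 + 60 + 110 = 1215.
(Supply check: Refinery1 ships 105; Refinery2 ships 40; Refinery3 ships 20; Refinery4 ships 30.)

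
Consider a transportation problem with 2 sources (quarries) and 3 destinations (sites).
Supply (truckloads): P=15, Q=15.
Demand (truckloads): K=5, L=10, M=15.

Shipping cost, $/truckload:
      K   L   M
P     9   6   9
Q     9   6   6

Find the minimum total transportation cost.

195

A cheapest plan:
  P to K: 5 × $9 = $45
  P to L: 10 × $6 = $60
  Q to M: 15 × $6 = $90
Total = 45 + 60 + 90 = $195.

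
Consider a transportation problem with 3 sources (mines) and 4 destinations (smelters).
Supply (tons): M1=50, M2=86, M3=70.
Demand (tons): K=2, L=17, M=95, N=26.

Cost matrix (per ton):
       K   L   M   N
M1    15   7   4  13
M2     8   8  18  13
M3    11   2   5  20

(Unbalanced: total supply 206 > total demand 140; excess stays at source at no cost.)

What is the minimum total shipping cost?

One minimum-cost allocation:
  M1→M: 50 tons
  M2→K: 2 tons
  M2→N: 26 tons
  M3→L: 17 tons
  M3→M: 45 tons
Total cost = 813.
(Supply check: M1 ships 50; M2 ships 28; M3 ships 62.)

813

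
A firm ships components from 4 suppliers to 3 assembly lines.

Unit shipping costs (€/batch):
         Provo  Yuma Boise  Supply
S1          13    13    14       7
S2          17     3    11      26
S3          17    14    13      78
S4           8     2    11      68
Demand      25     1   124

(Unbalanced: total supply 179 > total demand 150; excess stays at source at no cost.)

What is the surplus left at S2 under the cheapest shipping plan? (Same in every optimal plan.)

0

An optimal plan:
  S2→Boise: 26 × €11 = €286
  S3→Boise: 56 × €13 = €728
  S4→Provo: 25 × €8 = €200
  S4→Yuma: 1 × €2 = €2
  S4→Boise: 42 × €11 = €462
Total cost = €1678.
S2 ships 26 of its 26, leaving 0.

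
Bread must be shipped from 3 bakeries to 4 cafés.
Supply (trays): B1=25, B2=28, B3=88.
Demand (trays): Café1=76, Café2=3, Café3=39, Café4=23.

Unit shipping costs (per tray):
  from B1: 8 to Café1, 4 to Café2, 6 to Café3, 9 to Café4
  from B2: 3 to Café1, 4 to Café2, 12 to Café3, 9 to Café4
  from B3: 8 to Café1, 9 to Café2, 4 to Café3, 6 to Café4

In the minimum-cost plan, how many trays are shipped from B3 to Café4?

The minimum-cost plan:
  B1->Café1: 22 × 8 = 176
  B1->Café2: 3 × 4 = 12
  B2->Café1: 28 × 3 = 84
  B3->Café1: 26 × 8 = 208
  B3->Café3: 39 × 4 = 156
  B3->Café4: 23 × 6 = 138
Total cost = 774.
So B3→Café4 carries 23 trays.

23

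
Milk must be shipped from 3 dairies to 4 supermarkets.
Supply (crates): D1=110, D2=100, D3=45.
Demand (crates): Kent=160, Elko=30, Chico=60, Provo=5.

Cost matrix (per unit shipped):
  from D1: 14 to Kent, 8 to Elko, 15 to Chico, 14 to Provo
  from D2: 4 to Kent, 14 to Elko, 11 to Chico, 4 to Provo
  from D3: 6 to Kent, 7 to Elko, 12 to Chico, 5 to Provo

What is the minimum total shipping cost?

An optimal shipping plan:
  D1 to Kent: 20 crates
  D1 to Elko: 30 crates
  D1 to Chico: 60 crates
  D2 to Kent: 100 crates
  D3 to Kent: 40 crates
  D3 to Provo: 5 crates
Total cost = 2085.

2085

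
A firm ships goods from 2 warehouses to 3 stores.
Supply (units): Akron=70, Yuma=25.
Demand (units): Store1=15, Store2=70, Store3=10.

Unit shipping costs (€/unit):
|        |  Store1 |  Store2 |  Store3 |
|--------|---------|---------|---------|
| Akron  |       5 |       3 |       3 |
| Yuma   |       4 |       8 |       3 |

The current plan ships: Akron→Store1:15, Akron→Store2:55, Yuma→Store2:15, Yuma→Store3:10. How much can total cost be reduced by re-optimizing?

Current plan cost = 15·5 + 55·3 + 15·8 + 10·3 = €390.
Optimal plan:
  Akron–Store2: 70 units
  Yuma–Store1: 15 units
  Yuma–Store3: 10 units
Optimal cost = €300.
Saving = 390 − 300 = €90.

90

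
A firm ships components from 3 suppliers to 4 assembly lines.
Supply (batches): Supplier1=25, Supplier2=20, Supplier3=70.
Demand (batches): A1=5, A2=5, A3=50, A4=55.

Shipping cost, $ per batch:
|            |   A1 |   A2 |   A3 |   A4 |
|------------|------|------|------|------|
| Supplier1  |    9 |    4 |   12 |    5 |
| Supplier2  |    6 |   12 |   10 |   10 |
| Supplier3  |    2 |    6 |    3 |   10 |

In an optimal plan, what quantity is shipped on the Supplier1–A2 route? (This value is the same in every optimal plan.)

The minimum-cost plan:
  Supplier1–A4: 25 × $5 = $125
  Supplier2–A4: 20 × $10 = $200
  Supplier3–A1: 5 × $2 = $10
  Supplier3–A2: 5 × $6 = $30
  Supplier3–A3: 50 × $3 = $150
  Supplier3–A4: 10 × $10 = $100
Total cost = $615.
The route Supplier1→A2 is not used.

0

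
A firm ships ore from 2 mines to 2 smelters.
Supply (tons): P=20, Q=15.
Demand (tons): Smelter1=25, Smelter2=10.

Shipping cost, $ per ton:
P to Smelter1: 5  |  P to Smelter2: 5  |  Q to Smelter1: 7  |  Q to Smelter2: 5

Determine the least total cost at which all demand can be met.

185

A cheapest plan:
  P–Smelter1: 20 × $5 = $100
  Q–Smelter1: 5 × $7 = $35
  Q–Smelter2: 10 × $5 = $50
Total = 100 + 35 + 50 = $185.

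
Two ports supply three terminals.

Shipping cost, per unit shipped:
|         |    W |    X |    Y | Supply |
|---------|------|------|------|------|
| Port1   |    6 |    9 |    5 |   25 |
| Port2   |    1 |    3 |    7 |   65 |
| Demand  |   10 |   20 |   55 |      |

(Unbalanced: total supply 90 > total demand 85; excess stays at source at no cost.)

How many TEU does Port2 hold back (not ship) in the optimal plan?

5

An optimal plan:
  Port1→Y: 25 × 5 = 125
  Port2→W: 10 × 1 = 10
  Port2→X: 20 × 3 = 60
  Port2→Y: 30 × 7 = 210
Total cost = 405.
Port2 ships 60 of its 65, leaving 5.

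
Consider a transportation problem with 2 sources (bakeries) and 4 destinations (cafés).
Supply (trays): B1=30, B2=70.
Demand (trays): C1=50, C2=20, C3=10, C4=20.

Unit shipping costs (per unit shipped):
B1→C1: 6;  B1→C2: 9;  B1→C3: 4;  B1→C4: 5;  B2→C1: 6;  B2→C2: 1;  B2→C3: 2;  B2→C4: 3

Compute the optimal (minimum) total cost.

Optimal allocation:
  B1 to C1: 30 trays
  B2 to C1: 20 trays
  B2 to C2: 20 trays
  B2 to C3: 10 trays
  B2 to C4: 20 trays
Total cost = 400.

400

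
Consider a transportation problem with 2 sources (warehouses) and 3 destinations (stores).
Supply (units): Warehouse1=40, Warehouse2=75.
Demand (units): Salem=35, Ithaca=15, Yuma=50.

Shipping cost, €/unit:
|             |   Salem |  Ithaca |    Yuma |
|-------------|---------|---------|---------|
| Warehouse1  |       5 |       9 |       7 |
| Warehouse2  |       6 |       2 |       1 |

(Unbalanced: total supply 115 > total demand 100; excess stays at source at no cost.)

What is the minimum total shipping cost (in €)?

One minimum-cost allocation:
  Warehouse1–Salem: 35 × €5 = €175
  Warehouse2–Ithaca: 15 × €2 = €30
  Warehouse2–Yuma: 50 × €1 = €50
Total = 175 + 30 + 50 = €255.

255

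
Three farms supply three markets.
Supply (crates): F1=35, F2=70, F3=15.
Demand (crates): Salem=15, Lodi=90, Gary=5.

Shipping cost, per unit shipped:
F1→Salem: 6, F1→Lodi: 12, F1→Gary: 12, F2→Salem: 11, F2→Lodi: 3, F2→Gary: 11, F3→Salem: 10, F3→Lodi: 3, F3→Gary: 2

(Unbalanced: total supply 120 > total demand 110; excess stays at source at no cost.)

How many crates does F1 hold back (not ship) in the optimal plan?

10

Minimum-cost shipments:
  F1–Salem: 15 × 6 = 90
  F1–Lodi: 10 × 12 = 120
  F2–Lodi: 70 × 3 = 210
  F3–Lodi: 10 × 3 = 30
  F3–Gary: 5 × 2 = 10
Total cost = 460.
F1 ships 25 of its 35, leaving 10.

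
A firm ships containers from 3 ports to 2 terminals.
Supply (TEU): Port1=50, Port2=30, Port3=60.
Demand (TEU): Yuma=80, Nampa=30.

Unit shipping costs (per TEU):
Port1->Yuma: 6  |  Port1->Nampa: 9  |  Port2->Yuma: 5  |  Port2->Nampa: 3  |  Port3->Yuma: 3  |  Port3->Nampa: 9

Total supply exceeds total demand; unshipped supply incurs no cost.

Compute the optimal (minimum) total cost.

390

One minimum-cost allocation:
  Port1 to Yuma: 20 × 6 = 120
  Port2 to Nampa: 30 × 3 = 90
  Port3 to Yuma: 60 × 3 = 180
Total = 120 + 90 + 180 = 390.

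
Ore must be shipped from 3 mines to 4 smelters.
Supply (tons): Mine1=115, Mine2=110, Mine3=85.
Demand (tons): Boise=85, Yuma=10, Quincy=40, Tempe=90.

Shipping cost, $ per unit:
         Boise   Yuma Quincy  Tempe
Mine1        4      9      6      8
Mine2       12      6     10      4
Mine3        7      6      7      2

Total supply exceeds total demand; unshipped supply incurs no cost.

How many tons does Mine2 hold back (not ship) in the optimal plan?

85

An optimal plan:
  Mine1→Boise: 85 tons
  Mine1→Quincy: 30 tons
  Mine2→Yuma: 10 tons
  Mine2→Tempe: 15 tons
  Mine3→Quincy: 10 tons
  Mine3→Tempe: 75 tons
Total cost = $860.
Mine2 ships 25 of its 110, leaving 85.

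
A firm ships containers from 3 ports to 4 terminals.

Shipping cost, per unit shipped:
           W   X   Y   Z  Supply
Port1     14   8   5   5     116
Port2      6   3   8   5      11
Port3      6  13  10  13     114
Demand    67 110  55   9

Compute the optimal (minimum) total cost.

One minimum-cost allocation:
  Port1 to X: 99 × 8 = 792
  Port1 to Y: 8 × 5 = 40
  Port1 to Z: 9 × 5 = 45
  Port2 to X: 11 × 3 = 33
  Port3 to W: 67 × 6 = 402
  Port3 to Y: 47 × 10 = 470
Total = 792 + 40 + 45 + 33 + 402 + 470 = 1782.

1782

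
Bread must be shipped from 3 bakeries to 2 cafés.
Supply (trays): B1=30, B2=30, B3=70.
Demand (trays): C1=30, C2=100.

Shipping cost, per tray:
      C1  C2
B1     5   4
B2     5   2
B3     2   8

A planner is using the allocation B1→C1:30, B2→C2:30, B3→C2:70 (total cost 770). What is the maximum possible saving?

210

Current plan cost = 30·5 + 30·2 + 70·8 = 770.
Optimal plan:
  B1–C2: 30 × 4 = 120
  B2–C2: 30 × 2 = 60
  B3–C1: 30 × 2 = 60
  B3–C2: 40 × 8 = 320
Optimal cost = 560.
Saving = 770 − 560 = 210.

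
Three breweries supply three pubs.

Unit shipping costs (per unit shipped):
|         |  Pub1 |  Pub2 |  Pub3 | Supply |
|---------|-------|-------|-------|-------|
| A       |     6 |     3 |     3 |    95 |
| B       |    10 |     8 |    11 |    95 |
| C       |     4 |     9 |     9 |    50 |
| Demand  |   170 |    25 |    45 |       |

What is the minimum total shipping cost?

A cheapest plan:
  A->Pub1: 25 × 6 = 150
  A->Pub2: 25 × 3 = 75
  A->Pub3: 45 × 3 = 135
  B->Pub1: 95 × 10 = 950
  C->Pub1: 50 × 4 = 200
Total = 150 + 75 + 135 + 950 + 200 = 1510.

1510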